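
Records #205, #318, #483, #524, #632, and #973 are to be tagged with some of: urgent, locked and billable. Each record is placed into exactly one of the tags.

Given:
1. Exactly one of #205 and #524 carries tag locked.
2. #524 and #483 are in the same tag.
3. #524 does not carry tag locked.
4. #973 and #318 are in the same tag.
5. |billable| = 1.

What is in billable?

billable = {#632}

From (3): #524 ∉ locked.
(1) (exactly one): #205 ∈ locked.
(2): #483 matches #524: #483 ∉ locked.
Suppose #318 ∈ billable: no assignment then satisfies all the clues, so #318 ∉ billable.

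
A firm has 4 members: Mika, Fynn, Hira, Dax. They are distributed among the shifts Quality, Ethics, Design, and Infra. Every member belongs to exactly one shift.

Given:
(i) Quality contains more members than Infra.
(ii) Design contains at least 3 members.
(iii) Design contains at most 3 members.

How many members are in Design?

3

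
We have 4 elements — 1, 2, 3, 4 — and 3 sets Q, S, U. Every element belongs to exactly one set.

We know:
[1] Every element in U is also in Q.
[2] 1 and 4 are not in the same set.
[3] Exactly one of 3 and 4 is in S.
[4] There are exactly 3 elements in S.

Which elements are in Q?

Q = {4}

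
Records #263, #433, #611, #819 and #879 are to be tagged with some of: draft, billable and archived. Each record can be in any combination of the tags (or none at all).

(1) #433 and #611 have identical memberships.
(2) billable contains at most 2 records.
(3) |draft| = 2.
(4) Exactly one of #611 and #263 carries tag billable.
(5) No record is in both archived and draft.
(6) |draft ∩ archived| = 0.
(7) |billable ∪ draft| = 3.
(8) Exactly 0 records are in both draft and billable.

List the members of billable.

billable = {#263}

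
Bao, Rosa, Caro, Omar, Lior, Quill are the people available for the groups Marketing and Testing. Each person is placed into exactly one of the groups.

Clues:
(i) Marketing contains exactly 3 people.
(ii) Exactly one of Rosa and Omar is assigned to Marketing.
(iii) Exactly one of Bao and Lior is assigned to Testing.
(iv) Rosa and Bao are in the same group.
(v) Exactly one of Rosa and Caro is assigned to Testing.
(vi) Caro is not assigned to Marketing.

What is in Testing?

Testing = {Caro, Lior, Omar}

From (vi): Caro ∉ Marketing.
Only one group left: Caro ∈ Testing.
(v) (exactly one): Rosa ∉ Testing.
Only one group left: Rosa ∈ Marketing.
(ii) (exactly one): Omar ∉ Marketing.
(iv): Bao matches Rosa: Bao ∈ Marketing.
Only one group left: Omar ∈ Testing.
(iii) (exactly one): Lior ∈ Testing.
(i): only 3 candidates remain for Marketing, so all are in.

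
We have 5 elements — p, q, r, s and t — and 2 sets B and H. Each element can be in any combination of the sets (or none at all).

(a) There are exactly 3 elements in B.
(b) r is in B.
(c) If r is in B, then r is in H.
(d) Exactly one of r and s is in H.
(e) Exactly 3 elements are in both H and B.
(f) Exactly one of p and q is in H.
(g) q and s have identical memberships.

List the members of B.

B = {p, r, t}

From (b): r ∈ B.
(c): r ∈ H.
(d) (exactly one): s ∉ H.
(g): q matches s: q ∉ H.
(f) (exactly one): p ∈ H.
Suppose p ∉ B: no assignment then satisfies all the clues, so p ∈ B.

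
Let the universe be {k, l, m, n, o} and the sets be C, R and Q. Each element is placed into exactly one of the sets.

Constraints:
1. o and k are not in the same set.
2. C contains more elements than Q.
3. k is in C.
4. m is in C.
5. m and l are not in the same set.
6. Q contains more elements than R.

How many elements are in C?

3

From (3): k ∈ C.
From (4): m ∈ C.
(1): o ∉ C.
(5): l ∉ C.
Suppose l ∈ R: no assignment then satisfies all the clues, so l ∉ R.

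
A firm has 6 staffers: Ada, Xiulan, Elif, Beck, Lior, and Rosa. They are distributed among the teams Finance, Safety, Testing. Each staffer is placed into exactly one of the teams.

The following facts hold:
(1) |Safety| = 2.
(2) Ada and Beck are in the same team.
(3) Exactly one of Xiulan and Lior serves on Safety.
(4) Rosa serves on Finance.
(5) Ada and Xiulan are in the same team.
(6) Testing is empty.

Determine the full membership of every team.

Finance = {Ada, Beck, Rosa, Xiulan}; Safety = {Elif, Lior}; Testing = {}

From (4): Rosa ∈ Finance.
(6): Testing already has 0, so the rest are out.
Suppose Ada ∉ Finance: no assignment then satisfies all the clues, so Ada ∈ Finance.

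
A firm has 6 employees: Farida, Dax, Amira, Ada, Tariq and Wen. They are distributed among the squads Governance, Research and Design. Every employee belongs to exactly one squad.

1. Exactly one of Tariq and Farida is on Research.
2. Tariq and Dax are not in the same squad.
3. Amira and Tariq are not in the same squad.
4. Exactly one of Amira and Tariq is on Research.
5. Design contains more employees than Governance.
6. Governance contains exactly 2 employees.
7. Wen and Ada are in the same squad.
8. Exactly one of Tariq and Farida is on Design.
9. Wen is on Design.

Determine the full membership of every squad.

Governance = {Amira, Dax}; Research = {Tariq}; Design = {Ada, Farida, Wen}

From (9): Wen ∈ Design.
(7): Ada matches Wen: Ada ∉ Governance.
(7): Ada matches Wen: Ada ∉ Research.
(7): Ada matches Wen: Ada ∈ Design.
Suppose Farida ∈ Governance: no assignment then satisfies all the clues, so Farida ∉ Governance.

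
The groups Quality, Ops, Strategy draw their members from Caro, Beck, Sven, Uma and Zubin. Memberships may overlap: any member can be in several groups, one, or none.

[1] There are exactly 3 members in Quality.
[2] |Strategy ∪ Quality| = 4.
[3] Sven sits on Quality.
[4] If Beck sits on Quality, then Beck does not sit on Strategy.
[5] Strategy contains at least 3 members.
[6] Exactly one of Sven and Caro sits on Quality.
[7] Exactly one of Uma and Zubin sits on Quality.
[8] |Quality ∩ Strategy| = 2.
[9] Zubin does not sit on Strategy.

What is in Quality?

Quality = {Beck, Sven, Uma}

From (3): Sven ∈ Quality.
From (9): Zubin ∉ Strategy.
(6) (exactly one): Caro ∉ Quality.
Suppose Beck ∉ Quality: no assignment then satisfies all the clues, so Beck ∈ Quality.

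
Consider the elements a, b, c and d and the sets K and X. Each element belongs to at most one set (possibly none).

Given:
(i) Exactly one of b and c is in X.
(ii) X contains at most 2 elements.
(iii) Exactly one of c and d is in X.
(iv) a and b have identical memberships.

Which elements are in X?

X = {c}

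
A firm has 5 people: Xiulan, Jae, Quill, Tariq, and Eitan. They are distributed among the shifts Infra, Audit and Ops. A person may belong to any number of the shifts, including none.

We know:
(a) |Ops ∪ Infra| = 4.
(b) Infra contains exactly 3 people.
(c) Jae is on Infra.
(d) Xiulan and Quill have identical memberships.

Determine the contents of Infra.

Infra = {Jae, Quill, Xiulan}

From (c): Jae ∈ Infra.
Suppose Xiulan ∉ Infra: no assignment then satisfies all the clues, so Xiulan ∈ Infra.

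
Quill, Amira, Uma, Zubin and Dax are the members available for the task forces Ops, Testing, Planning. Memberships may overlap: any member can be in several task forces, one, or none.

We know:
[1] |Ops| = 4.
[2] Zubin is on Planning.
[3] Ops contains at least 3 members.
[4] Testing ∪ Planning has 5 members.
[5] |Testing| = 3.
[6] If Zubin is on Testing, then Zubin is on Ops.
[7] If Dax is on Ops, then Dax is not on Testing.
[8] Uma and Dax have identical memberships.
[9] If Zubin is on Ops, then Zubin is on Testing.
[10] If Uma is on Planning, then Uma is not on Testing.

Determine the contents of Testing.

Testing = {Amira, Quill, Zubin}

From (2): Zubin ∈ Planning.
Suppose Quill ∉ Testing: no assignment then satisfies all the clues, so Quill ∈ Testing.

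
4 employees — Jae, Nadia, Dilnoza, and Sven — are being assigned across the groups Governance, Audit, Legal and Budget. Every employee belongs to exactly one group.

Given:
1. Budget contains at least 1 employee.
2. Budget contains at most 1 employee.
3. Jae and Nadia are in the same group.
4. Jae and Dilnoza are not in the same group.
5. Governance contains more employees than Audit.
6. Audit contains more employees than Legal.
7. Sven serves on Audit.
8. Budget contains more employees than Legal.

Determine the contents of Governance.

From (7): Sven ∈ Audit.
Suppose Jae ∉ Governance: no assignment then satisfies all the clues, so Jae ∈ Governance.

Governance = {Jae, Nadia}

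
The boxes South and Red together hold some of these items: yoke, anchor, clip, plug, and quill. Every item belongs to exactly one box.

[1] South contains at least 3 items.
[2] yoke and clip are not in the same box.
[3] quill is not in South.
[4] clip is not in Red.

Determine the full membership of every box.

South = {anchor, clip, plug}; Red = {quill, yoke}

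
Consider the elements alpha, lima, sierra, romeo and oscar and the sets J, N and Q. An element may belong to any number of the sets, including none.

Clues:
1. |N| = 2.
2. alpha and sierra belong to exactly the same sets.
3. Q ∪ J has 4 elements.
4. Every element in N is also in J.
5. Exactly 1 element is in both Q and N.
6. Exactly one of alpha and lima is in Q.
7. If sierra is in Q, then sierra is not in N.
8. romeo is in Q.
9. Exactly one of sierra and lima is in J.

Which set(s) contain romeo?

romeo: J, N, Q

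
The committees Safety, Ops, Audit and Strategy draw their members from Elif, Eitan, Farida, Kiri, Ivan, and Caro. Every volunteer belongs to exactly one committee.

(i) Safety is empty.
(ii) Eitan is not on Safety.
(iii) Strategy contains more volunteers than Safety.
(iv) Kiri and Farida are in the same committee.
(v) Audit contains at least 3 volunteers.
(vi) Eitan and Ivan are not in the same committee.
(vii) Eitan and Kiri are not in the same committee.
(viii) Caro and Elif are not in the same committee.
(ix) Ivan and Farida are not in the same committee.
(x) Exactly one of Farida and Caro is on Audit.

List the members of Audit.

Audit = {Elif, Farida, Kiri}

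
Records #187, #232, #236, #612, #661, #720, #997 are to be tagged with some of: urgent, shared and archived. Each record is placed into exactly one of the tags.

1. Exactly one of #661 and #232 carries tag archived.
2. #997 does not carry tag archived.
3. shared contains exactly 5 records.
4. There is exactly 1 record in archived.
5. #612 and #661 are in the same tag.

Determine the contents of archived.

archived = {#232}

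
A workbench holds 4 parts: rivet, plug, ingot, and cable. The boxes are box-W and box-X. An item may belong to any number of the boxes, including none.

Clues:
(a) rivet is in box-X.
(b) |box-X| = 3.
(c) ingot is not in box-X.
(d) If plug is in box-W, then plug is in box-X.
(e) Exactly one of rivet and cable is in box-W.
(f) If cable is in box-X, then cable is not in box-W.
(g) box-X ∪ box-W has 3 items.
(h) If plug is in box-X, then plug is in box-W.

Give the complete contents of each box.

box-W = {plug, rivet}; box-X = {cable, plug, rivet}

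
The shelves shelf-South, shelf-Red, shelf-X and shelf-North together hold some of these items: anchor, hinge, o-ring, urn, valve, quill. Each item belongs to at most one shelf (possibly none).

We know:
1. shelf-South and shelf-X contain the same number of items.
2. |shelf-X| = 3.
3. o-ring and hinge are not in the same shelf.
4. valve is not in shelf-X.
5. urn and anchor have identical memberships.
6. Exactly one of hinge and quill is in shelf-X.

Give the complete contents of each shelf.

shelf-South = {o-ring, quill, valve}; shelf-Red = {}; shelf-X = {anchor, hinge, urn}; shelf-North = {}

From (4): valve ∉ shelf-X.
Suppose anchor ∈ shelf-South: no assignment then satisfies all the clues, so anchor ∉ shelf-South.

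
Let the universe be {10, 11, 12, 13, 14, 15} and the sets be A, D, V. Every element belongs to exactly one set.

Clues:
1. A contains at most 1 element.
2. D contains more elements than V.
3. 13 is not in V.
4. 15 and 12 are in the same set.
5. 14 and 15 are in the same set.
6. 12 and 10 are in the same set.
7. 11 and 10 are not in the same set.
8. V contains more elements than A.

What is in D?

D = {10, 12, 13, 14, 15}

From (3): 13 ∉ V.
Suppose 10 ∉ D: no assignment then satisfies all the clues, so 10 ∈ D.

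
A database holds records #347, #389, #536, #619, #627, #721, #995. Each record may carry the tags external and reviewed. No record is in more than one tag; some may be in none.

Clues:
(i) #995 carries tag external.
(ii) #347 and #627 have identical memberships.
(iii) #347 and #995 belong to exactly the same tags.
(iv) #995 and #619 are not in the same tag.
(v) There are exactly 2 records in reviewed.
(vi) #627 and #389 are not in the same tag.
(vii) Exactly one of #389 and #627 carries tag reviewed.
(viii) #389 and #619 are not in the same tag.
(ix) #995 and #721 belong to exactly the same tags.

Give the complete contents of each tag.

external = {#347, #627, #721, #995}; reviewed = {#389, #536}

From (i): #995 ∈ external.
(iii): #347 matches #995: #347 ∈ external.
(iv): #619 ∉ external.
(ix): #721 matches #995: #721 ∈ external.
(ii): #627 matches #347: #627 ∈ external.
(vi): #389 ∉ external.
(vii) (exactly one): #389 ∈ reviewed.
(viii): #619 ∉ reviewed.
(v): only 2 candidates remain for reviewed, so all are in.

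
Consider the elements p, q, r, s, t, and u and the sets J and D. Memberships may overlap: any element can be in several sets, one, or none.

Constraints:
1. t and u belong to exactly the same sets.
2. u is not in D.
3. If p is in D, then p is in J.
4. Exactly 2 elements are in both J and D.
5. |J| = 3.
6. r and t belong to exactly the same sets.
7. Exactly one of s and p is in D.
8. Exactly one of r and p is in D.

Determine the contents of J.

J = {p, q, s}

From (2): u ∉ D.
(1): t matches u: t ∉ D.
(6): r matches t: r ∉ D.
(8) (exactly one): p ∈ D.
(3): p ∈ J.
(7) (exactly one): s ∉ D.
Suppose q ∉ J: no assignment then satisfies all the clues, so q ∈ J.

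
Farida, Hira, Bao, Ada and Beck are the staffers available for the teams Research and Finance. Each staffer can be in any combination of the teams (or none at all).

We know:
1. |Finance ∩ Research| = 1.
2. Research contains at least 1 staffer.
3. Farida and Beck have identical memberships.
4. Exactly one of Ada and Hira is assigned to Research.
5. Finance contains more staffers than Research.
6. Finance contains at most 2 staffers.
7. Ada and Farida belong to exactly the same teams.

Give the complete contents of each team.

Research = {Hira}; Finance = {Bao, Hira}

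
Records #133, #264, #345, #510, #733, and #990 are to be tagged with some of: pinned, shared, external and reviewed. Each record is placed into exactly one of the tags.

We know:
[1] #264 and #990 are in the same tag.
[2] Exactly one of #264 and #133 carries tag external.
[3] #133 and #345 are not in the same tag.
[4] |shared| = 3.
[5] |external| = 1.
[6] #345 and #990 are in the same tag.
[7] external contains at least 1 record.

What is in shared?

shared = {#264, #345, #990}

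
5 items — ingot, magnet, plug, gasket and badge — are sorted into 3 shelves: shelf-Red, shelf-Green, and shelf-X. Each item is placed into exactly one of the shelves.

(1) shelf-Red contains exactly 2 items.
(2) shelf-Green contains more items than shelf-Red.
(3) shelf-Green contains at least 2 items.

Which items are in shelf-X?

shelf-X = {}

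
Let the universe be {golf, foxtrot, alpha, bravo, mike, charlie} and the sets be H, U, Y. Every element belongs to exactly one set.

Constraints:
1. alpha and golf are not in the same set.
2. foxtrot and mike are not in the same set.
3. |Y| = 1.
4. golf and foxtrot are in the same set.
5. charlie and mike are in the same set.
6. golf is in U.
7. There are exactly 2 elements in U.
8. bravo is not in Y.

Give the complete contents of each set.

From (6): golf ∈ U.
From (8): bravo ∉ Y.
(1): alpha ∉ U.
(4): foxtrot matches golf: foxtrot ∉ H.
(4): foxtrot matches golf: foxtrot ∈ U.
(7): U already has 2, so the rest are out.
Only one set left: bravo ∈ H.
Suppose alpha ∈ H: no assignment then satisfies all the clues, so alpha ∉ H.

H = {bravo, charlie, mike}; U = {foxtrot, golf}; Y = {alpha}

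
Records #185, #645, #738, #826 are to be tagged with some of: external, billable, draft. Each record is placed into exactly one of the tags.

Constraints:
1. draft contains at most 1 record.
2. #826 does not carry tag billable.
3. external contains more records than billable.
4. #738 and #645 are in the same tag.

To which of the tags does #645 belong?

#645: external

From (2): #826 ∉ billable.
Suppose #645 ∉ external: no assignment then satisfies all the clues, so #645 ∈ external.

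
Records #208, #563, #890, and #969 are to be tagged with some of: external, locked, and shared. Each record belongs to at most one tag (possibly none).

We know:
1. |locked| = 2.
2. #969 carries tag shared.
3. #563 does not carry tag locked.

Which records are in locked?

locked = {#208, #890}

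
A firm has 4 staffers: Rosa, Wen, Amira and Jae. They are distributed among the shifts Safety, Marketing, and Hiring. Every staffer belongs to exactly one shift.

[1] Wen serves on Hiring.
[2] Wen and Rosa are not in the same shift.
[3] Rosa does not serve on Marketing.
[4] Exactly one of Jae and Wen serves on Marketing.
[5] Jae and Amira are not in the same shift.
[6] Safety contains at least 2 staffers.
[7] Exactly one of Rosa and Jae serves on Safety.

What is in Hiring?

Hiring = {Wen}

From (1): Wen ∈ Hiring.
From (3): Rosa ∉ Marketing.
(2): Rosa ∉ Hiring.
(4) (exactly one): Jae ∈ Marketing.
(5): Amira ∉ Marketing.
(6): only 2 candidates remain for Safety, so all are in.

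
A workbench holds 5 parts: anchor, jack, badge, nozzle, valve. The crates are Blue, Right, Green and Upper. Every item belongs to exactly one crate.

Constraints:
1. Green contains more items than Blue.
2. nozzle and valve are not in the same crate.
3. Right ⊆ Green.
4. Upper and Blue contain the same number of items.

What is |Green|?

3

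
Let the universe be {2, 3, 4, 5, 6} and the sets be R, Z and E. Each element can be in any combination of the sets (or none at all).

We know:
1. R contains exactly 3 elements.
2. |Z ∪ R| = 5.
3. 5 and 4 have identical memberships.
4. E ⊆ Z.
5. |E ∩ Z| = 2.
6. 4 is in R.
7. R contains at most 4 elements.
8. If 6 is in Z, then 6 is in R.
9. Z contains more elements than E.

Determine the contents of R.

R = {4, 5, 6}

From (6): 4 ∈ R.
(3): 5 matches 4: 5 ∈ R.
Suppose 2 ∈ R: no assignment then satisfies all the clues, so 2 ∉ R.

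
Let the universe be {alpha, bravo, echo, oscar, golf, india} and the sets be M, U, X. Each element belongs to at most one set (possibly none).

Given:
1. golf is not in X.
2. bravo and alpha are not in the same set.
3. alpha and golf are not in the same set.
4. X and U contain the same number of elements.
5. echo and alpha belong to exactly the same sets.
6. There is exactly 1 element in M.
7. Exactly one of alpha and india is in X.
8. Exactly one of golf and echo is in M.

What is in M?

M = {golf}

From (1): golf ∉ X.
Suppose alpha ∈ M: no assignment then satisfies all the clues, so alpha ∉ M.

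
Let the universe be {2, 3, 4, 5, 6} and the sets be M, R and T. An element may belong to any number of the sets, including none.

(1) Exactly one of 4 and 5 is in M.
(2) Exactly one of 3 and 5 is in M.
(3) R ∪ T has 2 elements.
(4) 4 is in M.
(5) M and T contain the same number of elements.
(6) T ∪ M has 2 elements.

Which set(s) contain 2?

2: none

From (4): 4 ∈ M.
(1) (exactly one): 5 ∉ M.
(2) (exactly one): 3 ∈ M.
Suppose 2 ∈ M: no assignment then satisfies all the clues, so 2 ∉ M.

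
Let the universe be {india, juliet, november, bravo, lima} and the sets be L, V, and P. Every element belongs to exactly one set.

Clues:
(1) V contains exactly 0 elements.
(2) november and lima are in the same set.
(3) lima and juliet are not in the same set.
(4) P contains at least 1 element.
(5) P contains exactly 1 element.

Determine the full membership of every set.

L = {bravo, india, lima, november}; V = {}; P = {juliet}

(1): V already has 0, so the rest are out.
Suppose india ∉ L: no assignment then satisfies all the clues, so india ∈ L.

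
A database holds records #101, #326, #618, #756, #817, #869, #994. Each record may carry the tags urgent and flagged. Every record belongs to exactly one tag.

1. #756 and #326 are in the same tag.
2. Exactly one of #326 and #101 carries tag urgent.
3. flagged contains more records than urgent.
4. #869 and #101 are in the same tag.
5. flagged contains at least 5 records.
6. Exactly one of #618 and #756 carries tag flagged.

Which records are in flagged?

flagged = {#101, #618, #817, #869, #994}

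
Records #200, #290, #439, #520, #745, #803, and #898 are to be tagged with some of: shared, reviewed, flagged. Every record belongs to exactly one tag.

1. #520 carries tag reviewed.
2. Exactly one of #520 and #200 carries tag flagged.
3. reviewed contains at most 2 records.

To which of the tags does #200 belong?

From (1): #520 ∈ reviewed.
(2) (exactly one): #200 ∈ flagged.

#200: flagged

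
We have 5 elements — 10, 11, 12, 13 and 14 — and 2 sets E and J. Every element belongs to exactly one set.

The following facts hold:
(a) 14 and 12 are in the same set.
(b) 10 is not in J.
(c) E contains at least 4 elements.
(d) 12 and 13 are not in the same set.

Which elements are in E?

E = {10, 11, 12, 14}

From (b): 10 ∉ J.
Only one set left: 10 ∈ E.
Suppose 11 ∉ E: no assignment then satisfies all the clues, so 11 ∈ E.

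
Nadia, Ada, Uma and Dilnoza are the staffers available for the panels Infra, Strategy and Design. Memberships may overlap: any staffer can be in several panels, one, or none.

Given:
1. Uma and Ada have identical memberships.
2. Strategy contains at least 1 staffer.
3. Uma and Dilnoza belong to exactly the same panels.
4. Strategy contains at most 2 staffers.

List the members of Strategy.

Strategy = {Nadia}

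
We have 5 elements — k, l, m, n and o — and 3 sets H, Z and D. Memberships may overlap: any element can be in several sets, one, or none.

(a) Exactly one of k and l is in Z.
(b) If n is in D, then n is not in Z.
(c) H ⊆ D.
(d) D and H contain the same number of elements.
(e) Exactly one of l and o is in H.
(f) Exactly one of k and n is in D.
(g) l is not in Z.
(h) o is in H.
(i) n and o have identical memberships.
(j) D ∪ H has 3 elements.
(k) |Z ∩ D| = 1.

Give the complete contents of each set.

H = {m, n, o}; Z = {k, m}; D = {m, n, o}

From (g): l ∉ Z.
From (h): o ∈ H.
(a) (exactly one): k ∈ Z.
(c) with o ∈ H: o ∈ D.
(e) (exactly one): l ∉ H.
(i): n matches o: n ∈ H.
(i): n matches o: n ∈ D.
(b): n ∉ Z.
(f) (exactly one): k ∉ D.
(i): o matches n: o ∉ Z.
(c) contrapositive: k ∉ H.
Suppose l ∈ D: no assignment then satisfies all the clues, so l ∉ D.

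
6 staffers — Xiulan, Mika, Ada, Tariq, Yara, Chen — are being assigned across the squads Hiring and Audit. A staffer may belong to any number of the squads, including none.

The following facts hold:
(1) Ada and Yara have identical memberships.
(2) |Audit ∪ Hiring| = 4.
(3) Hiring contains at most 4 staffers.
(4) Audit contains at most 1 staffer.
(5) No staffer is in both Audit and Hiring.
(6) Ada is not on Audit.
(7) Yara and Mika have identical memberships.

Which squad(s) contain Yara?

From (6): Ada ∉ Audit.
(1): Yara matches Ada: Yara ∉ Audit.
(7): Mika matches Yara: Mika ∉ Audit.
Suppose Yara ∉ Hiring: no assignment then satisfies all the clues, so Yara ∈ Hiring.

Yara: Hiring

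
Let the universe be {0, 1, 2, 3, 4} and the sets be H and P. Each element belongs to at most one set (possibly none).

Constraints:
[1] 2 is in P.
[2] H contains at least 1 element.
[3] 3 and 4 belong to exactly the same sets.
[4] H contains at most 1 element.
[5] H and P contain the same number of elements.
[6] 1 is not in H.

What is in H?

From (1): 2 ∈ P.
From (6): 1 ∉ H.
Suppose 0 ∉ H: no assignment then satisfies all the clues, so 0 ∈ H.

H = {0}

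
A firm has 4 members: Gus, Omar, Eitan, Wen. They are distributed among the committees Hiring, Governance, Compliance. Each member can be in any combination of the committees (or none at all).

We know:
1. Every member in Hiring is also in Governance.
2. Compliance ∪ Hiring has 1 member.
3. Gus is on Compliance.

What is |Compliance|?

1

From (3): Gus ∈ Compliance.
Suppose Omar ∈ Hiring: no assignment then satisfies all the clues, so Omar ∉ Hiring.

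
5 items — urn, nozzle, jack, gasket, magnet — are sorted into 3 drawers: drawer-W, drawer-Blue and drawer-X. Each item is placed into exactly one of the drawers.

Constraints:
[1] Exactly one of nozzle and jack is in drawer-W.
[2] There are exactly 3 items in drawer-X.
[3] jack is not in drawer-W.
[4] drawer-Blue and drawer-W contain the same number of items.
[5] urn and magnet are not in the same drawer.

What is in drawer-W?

drawer-W = {nozzle}

From (3): jack ∉ drawer-W.
(1) (exactly one): nozzle ∈ drawer-W.
Suppose urn ∈ drawer-W: no assignment then satisfies all the clues, so urn ∉ drawer-W.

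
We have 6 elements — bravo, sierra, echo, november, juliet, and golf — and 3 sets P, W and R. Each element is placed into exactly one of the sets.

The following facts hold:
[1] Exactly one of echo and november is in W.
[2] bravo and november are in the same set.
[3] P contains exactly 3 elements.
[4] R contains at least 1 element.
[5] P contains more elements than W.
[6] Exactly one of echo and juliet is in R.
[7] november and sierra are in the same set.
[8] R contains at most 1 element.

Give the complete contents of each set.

P = {bravo, november, sierra}; W = {echo, golf}; R = {juliet}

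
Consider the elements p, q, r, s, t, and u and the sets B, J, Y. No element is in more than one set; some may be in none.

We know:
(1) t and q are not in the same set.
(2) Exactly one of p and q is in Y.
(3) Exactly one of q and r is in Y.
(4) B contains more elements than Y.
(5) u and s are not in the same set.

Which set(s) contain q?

q: Y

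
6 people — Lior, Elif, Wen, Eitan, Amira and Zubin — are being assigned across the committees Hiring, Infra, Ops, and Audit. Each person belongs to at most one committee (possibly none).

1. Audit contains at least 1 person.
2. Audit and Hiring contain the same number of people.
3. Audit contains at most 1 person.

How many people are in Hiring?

1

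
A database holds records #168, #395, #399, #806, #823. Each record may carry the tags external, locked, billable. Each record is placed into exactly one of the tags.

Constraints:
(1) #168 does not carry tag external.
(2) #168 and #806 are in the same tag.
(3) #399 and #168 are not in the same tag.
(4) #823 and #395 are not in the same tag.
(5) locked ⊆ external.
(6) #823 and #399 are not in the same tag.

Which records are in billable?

billable = {#168, #806, #823}

From (1): #168 ∉ external.
(2): #806 matches #168: #806 ∉ external.
(5) contrapositive: #168 ∉ locked.
(5) contrapositive: #806 ∉ locked.
Only one tag left: #168 ∈ billable.
Only one tag left: #806 ∈ billable.
(3): #399 ∉ billable.
Suppose #395 ∈ billable: no assignment then satisfies all the clues, so #395 ∉ billable.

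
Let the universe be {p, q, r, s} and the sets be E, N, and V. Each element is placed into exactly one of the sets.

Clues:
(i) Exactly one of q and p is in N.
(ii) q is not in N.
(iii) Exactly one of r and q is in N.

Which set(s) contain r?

From (ii): q ∉ N.
(i) (exactly one): p ∈ N.
(iii) (exactly one): r ∈ N.

r: N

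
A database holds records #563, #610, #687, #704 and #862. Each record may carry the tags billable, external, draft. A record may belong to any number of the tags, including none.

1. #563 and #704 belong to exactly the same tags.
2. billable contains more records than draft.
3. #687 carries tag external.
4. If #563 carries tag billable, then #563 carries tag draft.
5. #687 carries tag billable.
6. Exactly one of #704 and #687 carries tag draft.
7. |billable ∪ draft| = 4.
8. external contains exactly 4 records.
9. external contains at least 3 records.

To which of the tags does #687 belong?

#687: billable, external

From (3): #687 ∈ external.
From (5): #687 ∈ billable.
Suppose #687 ∈ draft: no assignment then satisfies all the clues, so #687 ∉ draft.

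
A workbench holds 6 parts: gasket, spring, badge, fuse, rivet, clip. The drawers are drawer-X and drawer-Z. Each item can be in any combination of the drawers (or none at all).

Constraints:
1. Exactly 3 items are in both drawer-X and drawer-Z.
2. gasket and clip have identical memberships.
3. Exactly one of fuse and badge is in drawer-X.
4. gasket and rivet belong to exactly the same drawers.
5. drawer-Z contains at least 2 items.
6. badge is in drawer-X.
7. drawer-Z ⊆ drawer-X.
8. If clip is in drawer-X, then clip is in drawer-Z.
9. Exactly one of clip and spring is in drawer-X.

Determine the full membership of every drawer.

drawer-X = {badge, clip, gasket, rivet}; drawer-Z = {clip, gasket, rivet}

From (6): badge ∈ drawer-X.
(3) (exactly one): fuse ∉ drawer-X.
(7) contrapositive: fuse ∉ drawer-Z.
Suppose gasket ∉ drawer-X: no assignment then satisfies all the clues, so gasket ∈ drawer-X.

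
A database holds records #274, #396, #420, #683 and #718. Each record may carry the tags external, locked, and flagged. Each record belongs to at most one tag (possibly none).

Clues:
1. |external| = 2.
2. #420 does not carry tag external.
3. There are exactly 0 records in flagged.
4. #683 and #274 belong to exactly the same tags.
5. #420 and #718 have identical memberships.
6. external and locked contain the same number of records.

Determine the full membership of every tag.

external = {#274, #683}; locked = {#420, #718}; flagged = {}

From (2): #420 ∉ external.
(3): flagged already has 0, so the rest are out.
(5): #718 matches #420: #718 ∉ external.
Suppose #274 ∉ external: no assignment then satisfies all the clues, so #274 ∈ external.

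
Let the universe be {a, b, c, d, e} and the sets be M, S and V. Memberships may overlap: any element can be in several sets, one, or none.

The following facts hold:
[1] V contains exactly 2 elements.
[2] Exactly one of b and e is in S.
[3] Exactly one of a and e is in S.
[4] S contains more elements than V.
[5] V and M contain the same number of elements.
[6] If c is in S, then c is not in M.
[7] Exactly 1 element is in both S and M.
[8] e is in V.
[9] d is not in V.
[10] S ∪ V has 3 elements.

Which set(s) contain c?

c: S, V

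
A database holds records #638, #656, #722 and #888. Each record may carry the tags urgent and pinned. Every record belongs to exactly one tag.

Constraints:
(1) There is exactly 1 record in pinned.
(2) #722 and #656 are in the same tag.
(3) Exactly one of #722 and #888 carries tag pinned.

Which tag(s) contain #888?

#888: pinned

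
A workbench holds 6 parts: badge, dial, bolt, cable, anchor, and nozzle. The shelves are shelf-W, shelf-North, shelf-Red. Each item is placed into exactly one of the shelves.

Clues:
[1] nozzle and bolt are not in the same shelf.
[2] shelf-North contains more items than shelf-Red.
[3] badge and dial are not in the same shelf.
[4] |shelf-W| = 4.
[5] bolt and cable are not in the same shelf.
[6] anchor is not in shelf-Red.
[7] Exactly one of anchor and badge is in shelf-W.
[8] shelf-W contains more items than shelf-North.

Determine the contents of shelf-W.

shelf-W = {anchor, cable, dial, nozzle}

From (6): anchor ∉ shelf-Red.
Suppose badge ∈ shelf-W: no assignment then satisfies all the clues, so badge ∉ shelf-W.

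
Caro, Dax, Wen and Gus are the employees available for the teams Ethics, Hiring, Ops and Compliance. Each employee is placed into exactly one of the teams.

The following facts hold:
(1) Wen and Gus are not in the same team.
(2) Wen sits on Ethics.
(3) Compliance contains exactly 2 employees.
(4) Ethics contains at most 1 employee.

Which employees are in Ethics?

From (2): Wen ∈ Ethics.
(1): Gus ∉ Ethics.
(4): Ethics already has 1, so the rest are out.

Ethics = {Wen}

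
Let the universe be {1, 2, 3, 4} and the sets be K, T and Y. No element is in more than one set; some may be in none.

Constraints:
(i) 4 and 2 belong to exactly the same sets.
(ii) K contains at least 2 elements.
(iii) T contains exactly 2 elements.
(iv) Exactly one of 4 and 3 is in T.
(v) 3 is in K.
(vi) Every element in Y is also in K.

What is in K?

K = {1, 3}

From (v): 3 ∈ K.
(iv) (exactly one): 4 ∈ T.
(i): 2 matches 4: 2 ∉ K.
(i): 2 matches 4: 2 ∈ T.
(ii): only 2 candidates remain for K, so all are in.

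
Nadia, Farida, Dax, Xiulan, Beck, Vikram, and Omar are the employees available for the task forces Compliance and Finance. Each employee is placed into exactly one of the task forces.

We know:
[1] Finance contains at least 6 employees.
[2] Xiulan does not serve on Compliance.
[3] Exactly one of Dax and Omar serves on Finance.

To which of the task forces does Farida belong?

Farida: Finance

From (2): Xiulan ∉ Compliance.
Only one task force left: Xiulan ∈ Finance.
Suppose Farida ∈ Compliance: no assignment then satisfies all the clues, so Farida ∉ Compliance.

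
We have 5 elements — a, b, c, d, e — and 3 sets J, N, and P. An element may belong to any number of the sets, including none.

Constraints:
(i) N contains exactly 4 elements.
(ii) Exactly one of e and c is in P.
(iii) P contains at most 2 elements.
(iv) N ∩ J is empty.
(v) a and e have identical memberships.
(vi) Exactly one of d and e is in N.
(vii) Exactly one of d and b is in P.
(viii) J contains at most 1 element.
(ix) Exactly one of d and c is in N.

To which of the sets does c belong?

c: N, P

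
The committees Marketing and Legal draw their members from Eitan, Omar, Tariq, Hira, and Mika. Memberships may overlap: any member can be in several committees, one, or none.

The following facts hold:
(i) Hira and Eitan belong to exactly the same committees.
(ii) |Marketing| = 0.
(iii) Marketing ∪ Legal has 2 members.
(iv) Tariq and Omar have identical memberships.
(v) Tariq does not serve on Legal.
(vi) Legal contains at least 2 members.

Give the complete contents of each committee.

Marketing = {}; Legal = {Eitan, Hira}

From (v): Tariq ∉ Legal.
(ii): Marketing already has 0, so the rest are out.
(iv): Omar matches Tariq: Omar ∉ Legal.
Suppose Eitan ∉ Legal: no assignment then satisfies all the clues, so Eitan ∈ Legal.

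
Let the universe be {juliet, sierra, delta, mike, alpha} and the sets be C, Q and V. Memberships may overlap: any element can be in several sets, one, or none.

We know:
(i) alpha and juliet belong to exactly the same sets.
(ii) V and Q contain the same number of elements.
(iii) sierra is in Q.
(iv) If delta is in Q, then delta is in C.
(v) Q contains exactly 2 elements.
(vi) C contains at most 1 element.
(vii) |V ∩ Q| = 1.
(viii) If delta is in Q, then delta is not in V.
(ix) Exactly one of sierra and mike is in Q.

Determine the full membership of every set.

C = {delta}; Q = {delta, sierra}; V = {mike, sierra}

From (iii): sierra ∈ Q.
(ix) (exactly one): mike ∉ Q.
Suppose juliet ∈ C: no assignment then satisfies all the clues, so juliet ∉ C.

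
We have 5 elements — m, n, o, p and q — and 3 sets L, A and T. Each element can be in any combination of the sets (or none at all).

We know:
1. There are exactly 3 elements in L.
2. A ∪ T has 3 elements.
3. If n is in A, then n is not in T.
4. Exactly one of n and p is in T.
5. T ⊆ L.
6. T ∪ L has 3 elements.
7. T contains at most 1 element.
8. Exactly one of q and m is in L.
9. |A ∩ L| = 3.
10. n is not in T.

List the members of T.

T = {p}

From (10): n ∉ T.
(4) (exactly one): p ∈ T.
(5) with p ∈ T: p ∈ L.
(7): T already has 1, so the rest are out.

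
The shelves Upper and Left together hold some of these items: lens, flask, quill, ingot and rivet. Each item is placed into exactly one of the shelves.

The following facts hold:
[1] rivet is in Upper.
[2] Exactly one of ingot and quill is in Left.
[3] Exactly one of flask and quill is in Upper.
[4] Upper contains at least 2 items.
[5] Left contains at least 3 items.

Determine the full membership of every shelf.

Upper = {quill, rivet}; Left = {flask, ingot, lens}

From (1): rivet ∈ Upper.
Suppose lens ∈ Upper: no assignment then satisfies all the clues, so lens ∉ Upper.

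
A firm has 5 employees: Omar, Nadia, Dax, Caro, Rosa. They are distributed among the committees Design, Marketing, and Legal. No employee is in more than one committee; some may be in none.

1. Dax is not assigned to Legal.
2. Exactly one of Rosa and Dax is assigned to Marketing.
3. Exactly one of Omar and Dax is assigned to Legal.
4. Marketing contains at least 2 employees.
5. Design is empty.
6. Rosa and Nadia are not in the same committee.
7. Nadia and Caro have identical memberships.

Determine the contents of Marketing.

Marketing = {Caro, Dax, Nadia}

From (1): Dax ∉ Legal.
(3) (exactly one): Omar ∈ Legal.
(5): Design already has 0, so the rest are out.
Suppose Nadia ∉ Marketing: no assignment then satisfies all the clues, so Nadia ∈ Marketing.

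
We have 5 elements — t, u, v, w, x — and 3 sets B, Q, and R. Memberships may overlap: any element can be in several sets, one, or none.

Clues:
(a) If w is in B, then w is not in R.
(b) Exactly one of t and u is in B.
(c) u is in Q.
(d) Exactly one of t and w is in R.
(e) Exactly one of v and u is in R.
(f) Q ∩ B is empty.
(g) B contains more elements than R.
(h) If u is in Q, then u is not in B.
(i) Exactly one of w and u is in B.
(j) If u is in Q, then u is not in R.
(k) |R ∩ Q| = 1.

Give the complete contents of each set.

From (c): u ∈ Q.
(f) (disjoint): u ∉ B.
(i) (exactly one): w ∈ B.
(j): u ∉ R.
(a): w ∉ R.
(b) (exactly one): t ∈ B.
(d) (exactly one): t ∈ R.
(e) (exactly one): v ∈ R.
(f) (disjoint): t ∉ Q.
(f) (disjoint): w ∉ Q.
Suppose v ∈ B: no assignment then satisfies all the clues, so v ∉ B.

B = {t, w, x}; Q = {u, v}; R = {t, v}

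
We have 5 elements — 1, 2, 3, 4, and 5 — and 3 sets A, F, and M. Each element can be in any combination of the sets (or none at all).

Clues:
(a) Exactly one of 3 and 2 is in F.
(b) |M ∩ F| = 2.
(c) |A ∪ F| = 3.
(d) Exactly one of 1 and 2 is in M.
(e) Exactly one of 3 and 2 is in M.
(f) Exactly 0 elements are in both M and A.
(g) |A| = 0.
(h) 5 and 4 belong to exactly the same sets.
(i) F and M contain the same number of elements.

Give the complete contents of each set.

A = {}; F = {3, 4, 5}; M = {2, 4, 5}

(g): A already has 0, so the rest are out.
Suppose 1 ∈ F: no assignment then satisfies all the clues, so 1 ∉ F.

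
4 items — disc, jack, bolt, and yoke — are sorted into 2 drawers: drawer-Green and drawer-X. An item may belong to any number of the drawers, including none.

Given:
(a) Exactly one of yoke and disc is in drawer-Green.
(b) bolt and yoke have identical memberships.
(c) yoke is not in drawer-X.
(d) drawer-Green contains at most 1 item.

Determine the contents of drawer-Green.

drawer-Green = {disc}

From (c): yoke ∉ drawer-X.
(b): bolt matches yoke: bolt ∉ drawer-X.
Suppose disc ∉ drawer-Green: no assignment then satisfies all the clues, so disc ∈ drawer-Green.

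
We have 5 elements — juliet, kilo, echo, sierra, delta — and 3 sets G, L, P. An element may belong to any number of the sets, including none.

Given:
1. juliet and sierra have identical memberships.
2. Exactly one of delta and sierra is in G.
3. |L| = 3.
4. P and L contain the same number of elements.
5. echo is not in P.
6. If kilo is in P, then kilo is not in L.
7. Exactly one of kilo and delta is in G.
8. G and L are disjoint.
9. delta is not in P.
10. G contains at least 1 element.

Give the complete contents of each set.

G = {delta}; L = {echo, juliet, sierra}; P = {juliet, kilo, sierra}

From (5): echo ∉ P.
From (9): delta ∉ P.
Suppose juliet ∈ G: no assignment then satisfies all the clues, so juliet ∉ G.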